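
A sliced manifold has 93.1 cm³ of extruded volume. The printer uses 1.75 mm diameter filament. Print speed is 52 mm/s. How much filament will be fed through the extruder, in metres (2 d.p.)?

A = π r² = π × 0.875² = 2.4053 mm².
L = 93100 mm³ / 2.4053 mm² = 38706.19 mm, i.e. 38.71 m.

38.71 m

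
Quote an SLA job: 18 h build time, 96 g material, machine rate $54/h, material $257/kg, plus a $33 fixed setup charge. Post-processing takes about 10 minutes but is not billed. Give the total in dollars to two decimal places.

Machine cost: 54 × 18 → $972.00.
Material charge = 257 × 96/1000, so $24.672.
Total = 972.00 + 24.672 + 33 = 1029.672 ≈ $1029.67.

$1029.67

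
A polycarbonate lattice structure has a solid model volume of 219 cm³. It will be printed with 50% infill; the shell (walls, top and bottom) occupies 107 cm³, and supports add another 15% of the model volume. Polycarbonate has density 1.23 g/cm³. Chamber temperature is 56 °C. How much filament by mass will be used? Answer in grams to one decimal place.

240.9 g

Volume inside the shell = 219 − 107 = 112 cm³.
Deposited infill = 0.50 × 112 = 56 cm³.
Support = 0.15 × 219, so 32.85 cm³.
Total extruded = 107 + 56 + 32.85, so 195.85 cm³.
Mass = 195.85 × 1.23, so 240.8955 g.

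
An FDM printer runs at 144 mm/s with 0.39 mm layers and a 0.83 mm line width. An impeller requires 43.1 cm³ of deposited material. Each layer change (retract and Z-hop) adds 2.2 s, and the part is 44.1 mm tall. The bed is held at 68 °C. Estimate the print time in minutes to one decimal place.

19.6 minutes

Extrusion cross-section = 0.39 × 0.83, so 0.3237 mm².
Toolpath length = 43.1 cm³ / 0.3237 mm² = 43100 / 0.3237 = 133148 mm.
Time extruding: 133148 / 144 → 924.6 s.
Layer count = ceil(44.1 / 0.39) = 114.
Non-print overhead = 114 × 2.2 = 250.8 s.
Altogether 924.6 + 250.8 = 1175.4 s, i.e. 19.6 minutes.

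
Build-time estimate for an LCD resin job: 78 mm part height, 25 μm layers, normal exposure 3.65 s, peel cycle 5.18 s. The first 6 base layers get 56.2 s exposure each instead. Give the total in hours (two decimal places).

Layers = ⌈78/0.025⌉ = 3120.
Bottom layers = 6 × (56.2 + 5.18) = 368.28 s.
Regular layers = 3114 × (3.65 + 5.18), so 27496.62 s.
Sum: 368.28 + 27496.62 = 27864.9 s → 7.74 hours.

7.74 hours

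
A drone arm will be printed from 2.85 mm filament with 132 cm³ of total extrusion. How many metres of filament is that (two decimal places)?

Filament cross-section = π × (2.85/2)² = 6.3794 mm².
L = 132000 mm³ / 6.3794 mm² = 20691.6 mm, i.e. 20.69 m.

20.69 m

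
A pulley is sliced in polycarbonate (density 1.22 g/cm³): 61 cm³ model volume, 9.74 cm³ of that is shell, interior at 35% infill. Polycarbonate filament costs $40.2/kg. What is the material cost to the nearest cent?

Volume inside the shell = 61 − 9.74, so 51.26 cm³.
Infill volume = 0.35 × 51.26 = 17.941 cm³.
Total printed volume = 9.74 + 17.941, so 27.681 cm³.
Mass = 27.681 × 1.22 = 33.77082 g.
Cost = 33.77082 g / 1000 × $40.2/kg = $1.36.

$1.36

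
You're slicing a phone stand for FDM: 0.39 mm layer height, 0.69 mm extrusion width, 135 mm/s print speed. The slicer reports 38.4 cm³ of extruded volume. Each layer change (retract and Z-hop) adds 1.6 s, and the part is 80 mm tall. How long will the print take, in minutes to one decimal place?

23.1 minutes

Bead cross-section: 0.39 × 0.69 → 0.2691 mm².
Toolpath length = 38.4 cm³ / 0.2691 mm² = 38400 / 0.2691 = 142697.9 mm.
Extrusion time = 142697.9 / 135 = 1057 s.
Layer count = ceil(80 / 0.39) = 206.
Layer-change overhead = 206 × 1.6 = 329.6 s.
Altogether 1057 + 329.6 = 1386.6 s, i.e. 23.1 minutes.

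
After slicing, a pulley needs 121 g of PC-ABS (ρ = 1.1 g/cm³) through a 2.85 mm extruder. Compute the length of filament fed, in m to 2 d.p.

Volume = 121 g / 1.1 g·cm⁻³ = 110 cm³ = 110000 mm³.
Filament cross-section = π × (2.85/2)² = 6.3794 mm².
Length = 110000 / 6.3794 = 17243 mm = 17.24 m.

17.24 m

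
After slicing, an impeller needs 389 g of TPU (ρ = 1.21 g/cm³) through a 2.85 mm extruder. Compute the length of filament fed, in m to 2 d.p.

Extruded volume: 389/1.21 = 321.4876 cm³ (321487.6 mm³).
A = π r² = π × 1.425² = 6.3794 mm².
L = V/A = 321487.6/6.3794 = 50394.65 mm → 50.39 m.

50.39 m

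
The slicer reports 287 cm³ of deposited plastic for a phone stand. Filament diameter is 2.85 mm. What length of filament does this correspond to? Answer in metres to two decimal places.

44.99 m

Cross-section of 2.85 mm filament: π·(2.85/2)² = 6.3794 mm².
Length = 287 cm³ / 6.3794 mm² = 287000 / 6.3794 = 44988.56 mm = 44.99 m.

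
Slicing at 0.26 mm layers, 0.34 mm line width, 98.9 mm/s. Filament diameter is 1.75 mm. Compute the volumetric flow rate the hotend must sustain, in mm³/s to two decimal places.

8.74

A: 0.26 × 0.34 → 0.0884 mm².
Volumetric flow = 98.9 × 0.0884 = 8.74 mm³/s.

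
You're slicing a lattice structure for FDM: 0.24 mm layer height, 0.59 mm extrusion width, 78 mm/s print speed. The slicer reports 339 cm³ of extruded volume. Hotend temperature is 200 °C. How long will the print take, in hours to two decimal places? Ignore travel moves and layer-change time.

Bead cross-section: 0.24 × 0.59 → 0.1416 mm².
Path length: 339000 mm³ / 0.1416 mm² → 2394067.8 mm.
Print-move time = 2394067.8 / 78, so 30693.2 s.
That's 30693.2 s → 8.53 hours.

8.53 hours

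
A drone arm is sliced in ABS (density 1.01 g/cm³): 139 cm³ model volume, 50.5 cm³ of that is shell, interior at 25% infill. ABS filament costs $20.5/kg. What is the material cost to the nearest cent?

Interior volume = 139 − 50.5, so 88.5 cm³.
Infill volume: 0.25 × 88.5 → 22.125 cm³.
Total extruded = 50.5 + 22.125, so 72.625 cm³.
Mass = 72.625 × 1.01, so 73.35125 g.
Cost = 73.35125 g / 1000 × $20.5/kg = $1.50.

$1.50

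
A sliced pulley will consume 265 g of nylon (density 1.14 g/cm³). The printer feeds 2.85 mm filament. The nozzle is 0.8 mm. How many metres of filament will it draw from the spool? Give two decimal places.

Extruded volume: 265/1.14 = 232.4561 cm³ (232456.1 mm³).
Cross-section of 2.85 mm filament: π·(2.85/2)² = 6.3794 mm².
Length = 232456.1 / 6.3794 = 36438.55 mm = 36.44 m.

36.44 m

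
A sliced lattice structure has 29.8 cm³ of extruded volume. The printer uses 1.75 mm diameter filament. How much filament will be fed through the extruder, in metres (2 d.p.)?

A = π r² = π × 0.875² = 2.4053 mm².
L = 29800 mm³ / 2.4053 mm² = 12389.31 mm, i.e. 12.39 m.

12.39 m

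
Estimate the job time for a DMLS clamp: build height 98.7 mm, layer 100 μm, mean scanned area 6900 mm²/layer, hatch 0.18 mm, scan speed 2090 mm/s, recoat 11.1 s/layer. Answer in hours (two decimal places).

Layer count = ceil(98.7 / 0.1) = 987.
Per-layer scan distance: 6900 / 0.18 → 38333.3 mm.
Scan time per layer = 38333.3 / 2090, so 18.3413 s.
Layer cycle: 18.3413 + 11.1 → 29.4413 s.
987 layers × 29.4413 s/layer = 29058.5631 s, i.e. 8.07 hours.

8.07 hours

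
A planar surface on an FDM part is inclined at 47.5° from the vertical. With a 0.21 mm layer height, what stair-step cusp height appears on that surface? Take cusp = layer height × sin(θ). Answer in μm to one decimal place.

sin(47.5°) = 0.7373, so cusp = 0.21 × 0.7373 = 0.154833 mm → 154.8 μm.

154.8 μm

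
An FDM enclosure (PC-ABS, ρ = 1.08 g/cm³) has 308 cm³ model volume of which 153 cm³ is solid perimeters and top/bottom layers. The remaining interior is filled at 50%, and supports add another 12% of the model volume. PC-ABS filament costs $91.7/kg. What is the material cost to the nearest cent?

Infill region = 308 − 153, so 155 cm³.
Infill volume: 0.50 × 155 → 77.5 cm³.
Support: 0.12 × 308 → 36.96 cm³.
Deposited volume = 153 + 77.5 + 36.96 = 267.46 cm³.
Mass = 267.46 × 1.08 = 288.8568 g.
At $91.7/kg: 288.8568/1000 × 91.7 = $26.49.

$26.49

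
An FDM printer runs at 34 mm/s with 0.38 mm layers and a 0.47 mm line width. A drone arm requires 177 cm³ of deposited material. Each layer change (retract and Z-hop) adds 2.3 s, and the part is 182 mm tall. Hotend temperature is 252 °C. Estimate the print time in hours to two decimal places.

8.40 hours

Extrusion cross-section: 0.38 × 0.47 → 0.1786 mm².
Path length: 177000 mm³ / 0.1786 mm² → 991041.4 mm.
Extrusion time: 991041.4 / 34 → 29148.3 s.
Layer count = ceil(182 / 0.38) = 479.
Non-print overhead = 479 × 2.3 = 1101.7 s.
Altogether 29148.3 + 1101.7 = 30250 s, i.e. 8.40 hours.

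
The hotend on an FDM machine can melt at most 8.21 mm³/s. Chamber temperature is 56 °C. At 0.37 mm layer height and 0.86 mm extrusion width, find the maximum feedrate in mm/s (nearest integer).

Bead cross-section = 0.37 × 0.86 = 0.3182 mm².
Max speed = 8.21 / 0.3182 = 25.80 ≈ 26 mm/s.

26 mm/s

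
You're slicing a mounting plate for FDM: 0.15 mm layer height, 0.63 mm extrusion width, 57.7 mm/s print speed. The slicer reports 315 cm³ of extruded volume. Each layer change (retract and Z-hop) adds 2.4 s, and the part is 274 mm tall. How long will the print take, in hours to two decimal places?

Bead cross-section: 0.15 × 0.63 → 0.0945 mm².
Total extruded path = 315000/0.0945 = 3333333.3 mm.
Time extruding: 3333333.3 / 57.7 → 57770.1 s.
Layer count = ceil(274 / 0.15) = 1827.
Non-print overhead: 1827 × 2.4 → 4384.8 s.
Total = 57770.1 + 4384.8 = 62154.9 s = 17.27 hours.

17.27 hours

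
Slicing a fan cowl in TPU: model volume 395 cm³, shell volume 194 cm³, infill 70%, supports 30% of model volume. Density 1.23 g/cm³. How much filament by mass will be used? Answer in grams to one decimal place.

557.4 g

Volume inside the shell = 395 − 194, so 201 cm³.
Infill volume: 0.70 × 201 → 140.7 cm³.
Support: 0.30 × 395 → 118.5 cm³.
Deposited volume: 194 + 140.7 + 118.5 → 453.2 cm³.
Mass = 453.2 × 1.23, so 557.436 g.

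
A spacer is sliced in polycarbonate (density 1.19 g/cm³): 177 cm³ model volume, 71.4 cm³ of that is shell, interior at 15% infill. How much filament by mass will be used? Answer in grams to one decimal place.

Volume inside the shell = 177 − 71.4 = 105.6 cm³.
Infill volume = 0.15 × 105.6, so 15.84 cm³.
Total extruded: 71.4 + 15.84 → 87.24 cm³.
Mass: 87.24 × 1.19 → 103.8156 g.

103.8 g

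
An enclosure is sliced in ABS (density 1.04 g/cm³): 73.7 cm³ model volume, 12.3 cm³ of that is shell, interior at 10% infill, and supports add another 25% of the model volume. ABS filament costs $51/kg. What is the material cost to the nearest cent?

Volume inside the shell = 73.7 − 12.3, so 61.4 cm³.
Deposited infill = 0.10 × 61.4 = 6.14 cm³.
Support: 0.25 × 73.7 → 18.425 cm³.
Total printed volume: 12.3 + 6.14 + 18.425 → 36.865 cm³.
Mass: 36.865 × 1.04 → 38.3396 g.
Cost = 38.3396 g / 1000 × $51/kg = $1.96.

$1.96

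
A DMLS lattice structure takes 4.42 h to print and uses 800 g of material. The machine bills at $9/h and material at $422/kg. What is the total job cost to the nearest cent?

$377.38

Time charge = 9 × 4.42, so $39.78.
Feedstock cost = 422 × 800/1000 = $337.60.
Job cost: 39.78 + 337.60 = $377.38.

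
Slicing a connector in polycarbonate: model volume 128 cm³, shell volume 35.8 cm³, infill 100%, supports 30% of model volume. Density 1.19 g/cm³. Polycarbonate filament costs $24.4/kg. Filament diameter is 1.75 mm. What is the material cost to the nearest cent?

$4.83

Interior volume: 128 − 35.8 → 92.2 cm³.
Deposited infill = 1.00 × 92.2, so 92.2 cm³.
Support: 0.30 × 128 → 38.4 cm³.
Total printed volume = 35.8 + 92.2 + 38.4 = 166.4 cm³.
Mass = 166.4 × 1.19, so 198.016 g.
At $24.4/kg: 198.016/1000 × 24.4 = $4.83.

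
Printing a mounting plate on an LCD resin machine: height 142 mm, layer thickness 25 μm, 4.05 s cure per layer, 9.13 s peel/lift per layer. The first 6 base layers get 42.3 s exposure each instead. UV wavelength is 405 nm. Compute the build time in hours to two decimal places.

Layer count = ceil(142 / 0.025) = 5680.
Bottom layers = 6 × (42.3 + 9.13) = 308.58 s.
Regular layers = 5674 × (4.05 + 9.13), so 74783.32 s.
Total = 308.58 + 74783.32 = 75091.9 s = 20.86 hours.

20.86 hours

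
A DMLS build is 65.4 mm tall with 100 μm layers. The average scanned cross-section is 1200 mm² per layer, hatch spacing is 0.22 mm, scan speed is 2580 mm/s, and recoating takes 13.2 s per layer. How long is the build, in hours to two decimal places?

Layers = ⌈65.4/0.1⌉ = 654.
Hatch length per layer: 1200 / 0.22 → 5454.5 mm.
Per-layer scan time: 5454.5 / 2580 → 2.1141 s.
Per-layer time = 2.1141 + 13.2, so 15.3141 s.
Total: 654 × 15.3141 s = 10015.4214 s → 2.78 hours.

2.78 hours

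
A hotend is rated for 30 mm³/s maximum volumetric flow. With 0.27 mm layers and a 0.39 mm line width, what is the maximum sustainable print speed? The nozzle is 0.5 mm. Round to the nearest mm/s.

285 mm/s

Extrusion cross-section: 0.27 × 0.39 → 0.1053 mm².
Max speed = 30 / 0.1053 = 284.90 ≈ 285 mm/s.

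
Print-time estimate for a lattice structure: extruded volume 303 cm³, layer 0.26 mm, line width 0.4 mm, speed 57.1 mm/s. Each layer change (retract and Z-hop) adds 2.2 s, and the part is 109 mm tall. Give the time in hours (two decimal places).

14.43 hours

Bead cross-section: 0.26 × 0.4 → 0.104 mm².
Total extruded path = 303000/0.104 = 2913461.5 mm.
Extrusion time = 2913461.5 / 57.1, so 51023.8 s.
Number of layers: 109 / 0.26 → 420 (rounded up).
Non-print overhead: 420 × 2.2 → 924 s.
Altogether 51023.8 + 924 = 51947.8 s, i.e. 14.43 hours.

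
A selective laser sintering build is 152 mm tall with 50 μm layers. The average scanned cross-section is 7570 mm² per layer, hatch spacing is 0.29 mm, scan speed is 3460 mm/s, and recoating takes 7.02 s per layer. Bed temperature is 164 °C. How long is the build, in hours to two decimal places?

Number of layers: 152 / 0.05 → 3040 (rounded up).
Scan path per layer = 7570 / 0.29, so 26103.4 mm.
Laser time per layer = 26103.4 / 3460, so 7.5443 s.
Time per layer = 7.5443 + 7.02 = 14.5643 s.
Build time = 3040 × 14.5643 = 44275.472 s = 12.30 hours.

12.30 hours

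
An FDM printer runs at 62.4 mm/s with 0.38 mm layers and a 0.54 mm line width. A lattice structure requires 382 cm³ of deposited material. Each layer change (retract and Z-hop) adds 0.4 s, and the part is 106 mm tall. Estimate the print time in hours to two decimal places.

Extrusion cross-section = 0.38 × 0.54 = 0.2052 mm².
Path length: 382000 mm³ / 0.2052 mm² → 1861598.4 mm.
Extrusion time = 1861598.4 / 62.4 = 29833.3 s.
Layers = ⌈106/0.38⌉ = 279.
Non-print overhead = 279 × 0.4, so 111.6 s.
Total = 29833.3 + 111.6 = 29944.9 s = 8.32 hours.

8.32 hours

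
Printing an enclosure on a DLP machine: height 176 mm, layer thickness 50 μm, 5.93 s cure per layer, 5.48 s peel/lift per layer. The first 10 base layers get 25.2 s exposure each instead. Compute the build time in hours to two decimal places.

Layers = ⌈176/0.05⌉ = 3520.
Base layers: 10 × (25.2 + 5.48) → 306.8 s.
Remaining layers = 3510 × (5.93 + 5.48), so 40049.1 s.
Sum: 306.8 + 40049.1 = 40355.9 s → 11.21 hours.

11.21 hours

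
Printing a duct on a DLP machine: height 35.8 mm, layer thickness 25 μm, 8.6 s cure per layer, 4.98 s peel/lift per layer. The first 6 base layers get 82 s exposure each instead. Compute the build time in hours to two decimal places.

Number of layers: 35.8 / 0.025 → 1432 (rounded up).
Base layers = 6 × (82 + 4.98), so 521.88 s.
Regular layers: 1426 × (8.6 + 4.98) → 19365.08 s.
Total = 521.88 + 19365.08 = 19886.96 s = 5.52 hours.

5.52 hours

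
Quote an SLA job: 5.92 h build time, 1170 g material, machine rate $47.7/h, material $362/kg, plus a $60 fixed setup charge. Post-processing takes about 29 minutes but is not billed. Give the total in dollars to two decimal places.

Machine cost = 47.7 × 5.92, so $282.384.
Material cost: 362 × 1170/1000 → $423.54.
Adding setup: 282.384 + 423.54 + 60 → 765.924 ≈ $765.92.

$765.92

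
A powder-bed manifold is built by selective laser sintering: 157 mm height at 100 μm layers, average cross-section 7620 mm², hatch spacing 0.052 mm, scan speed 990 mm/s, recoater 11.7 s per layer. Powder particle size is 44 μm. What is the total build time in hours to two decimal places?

Number of layers: 157 / 0.1 → 1570 (rounded up).
Scan path per layer: 7620 / 0.052 → 146538.5 mm.
Scan time per layer = 146538.5 / 990, so 148.0187 s.
Layer cycle = 148.0187 + 11.7 = 159.7187 s.
1570 layers × 159.7187 s/layer = 250758.359 s, i.e. 69.66 hours.

69.66 hours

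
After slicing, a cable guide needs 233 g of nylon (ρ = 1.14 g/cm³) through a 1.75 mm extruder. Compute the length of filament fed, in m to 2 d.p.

Extruded volume: 233/1.14 = 204.386 cm³ (204386 mm³).
Filament cross-section = π × (1.75/2)² = 2.4053 mm².
L = V/A = 204386/2.4053 = 84973.18 mm → 84.97 m.

84.97 m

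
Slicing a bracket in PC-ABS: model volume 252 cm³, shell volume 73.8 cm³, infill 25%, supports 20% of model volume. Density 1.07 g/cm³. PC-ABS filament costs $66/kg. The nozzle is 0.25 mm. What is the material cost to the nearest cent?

$11.92

Interior volume: 252 − 73.8 → 178.2 cm³.
Infill volume: 0.25 × 178.2 → 44.55 cm³.
Support = 0.20 × 252 = 50.4 cm³.
Total printed volume: 73.8 + 44.55 + 50.4 → 168.75 cm³.
Mass: 168.75 × 1.07 → 180.5625 g.
Cost = 180.5625 g / 1000 × $66/kg = $11.92.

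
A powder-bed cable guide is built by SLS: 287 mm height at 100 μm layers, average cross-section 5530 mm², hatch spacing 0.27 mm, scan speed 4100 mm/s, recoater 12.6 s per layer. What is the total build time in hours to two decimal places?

14.03 hours

Layers = ⌈287/0.1⌉ = 2870.
Scan path per layer = 5530 / 0.27 = 20481.5 mm.
Laser time per layer = 20481.5 / 4100, so 4.9955 s.
Layer cycle: 4.9955 + 12.6 → 17.5955 s.
Total: 2870 × 17.5955 s = 50499.085 s → 14.03 hours.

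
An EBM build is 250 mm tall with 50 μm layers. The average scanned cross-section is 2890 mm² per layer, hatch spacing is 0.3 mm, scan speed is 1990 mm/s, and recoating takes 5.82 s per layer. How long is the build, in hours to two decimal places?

Layers = ⌈250/0.05⌉ = 5000.
Per-layer scan distance = 2890 / 0.3 = 9633.3 mm.
Scan time per layer = 9633.3 / 1990, so 4.8409 s.
Layer cycle = 4.8409 + 5.82 = 10.6609 s.
Total: 5000 × 10.6609 s = 53304.5 s → 14.81 hours.

14.81 hours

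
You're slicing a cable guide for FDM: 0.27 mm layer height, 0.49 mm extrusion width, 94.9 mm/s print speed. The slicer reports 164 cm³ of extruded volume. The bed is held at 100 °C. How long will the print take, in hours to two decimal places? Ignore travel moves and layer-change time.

Bead cross-section = 0.27 × 0.49, so 0.1323 mm².
Total extruded path = 164000/0.1323 = 1239607 mm.
Extrusion time: 1239607 / 94.9 → 13062.2 s.
In the requested units: 13062.2 s = 3.63 hours.

3.63 hours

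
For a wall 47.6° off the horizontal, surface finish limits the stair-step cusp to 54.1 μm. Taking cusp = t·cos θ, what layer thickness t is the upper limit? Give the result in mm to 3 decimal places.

0.080 mm

cos(47.6°) = 0.6743; t_max = 0.0541/0.6743 = 0.080 mm.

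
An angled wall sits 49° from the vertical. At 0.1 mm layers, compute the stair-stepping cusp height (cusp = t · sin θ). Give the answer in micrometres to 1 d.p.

75.5 μm

h_c = t·sin θ = 0.1 × 0.7547 = 0.07547 mm (75.5 μm).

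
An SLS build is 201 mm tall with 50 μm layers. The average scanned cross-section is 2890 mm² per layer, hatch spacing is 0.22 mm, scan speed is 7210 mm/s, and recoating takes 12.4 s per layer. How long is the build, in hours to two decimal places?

15.88 hours

Number of layers: 201 / 0.05 → 4020 (rounded up).
Per-layer scan distance = 2890 / 0.22, so 13136.4 mm.
Scan time per layer = 13136.4 / 7210, so 1.822 s.
Per-layer time = 1.822 + 12.4, so 14.222 s.
Build time = 4020 × 14.222 = 57172.44 s = 15.88 hours.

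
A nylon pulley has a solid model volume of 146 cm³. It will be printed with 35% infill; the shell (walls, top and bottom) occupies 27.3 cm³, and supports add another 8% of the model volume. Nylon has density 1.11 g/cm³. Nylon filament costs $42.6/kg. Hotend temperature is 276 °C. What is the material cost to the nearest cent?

$3.81

Volume inside the shell = 146 − 27.3 = 118.7 cm³.
Deposited infill = 0.35 × 118.7, so 41.545 cm³.
Support = 0.08 × 146, so 11.68 cm³.
Deposited volume = 27.3 + 41.545 + 11.68, so 80.525 cm³.
Mass: 80.525 × 1.11 → 89.38275 g.
Cost = 89.38275 g / 1000 × $42.6/kg = $3.81.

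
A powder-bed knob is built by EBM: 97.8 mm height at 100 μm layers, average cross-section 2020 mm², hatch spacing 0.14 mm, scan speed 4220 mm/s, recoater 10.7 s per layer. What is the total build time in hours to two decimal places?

3.84 hours

Layer count = ceil(97.8 / 0.1) = 978.
Scan path per layer: 2020 / 0.14 → 14428.6 mm.
Beam time per layer: 14428.6 / 4220 → 3.4191 s.
Per-layer time = 3.4191 + 10.7 = 14.1191 s.
Build time = 978 × 14.1191 = 13808.4798 s = 3.84 hours.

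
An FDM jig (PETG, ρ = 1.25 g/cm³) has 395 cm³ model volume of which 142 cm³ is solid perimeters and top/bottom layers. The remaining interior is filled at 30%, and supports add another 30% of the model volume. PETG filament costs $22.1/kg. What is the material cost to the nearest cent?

Volume inside the shell: 395 − 142 → 253 cm³.
Infill deposited = 0.30 × 253 = 75.9 cm³.
Support = 0.30 × 395, so 118.5 cm³.
Total printed volume: 142 + 75.9 + 118.5 → 336.4 cm³.
Mass = 336.4 × 1.25 = 420.5 g.
Cost = 420.5 g / 1000 × $22.1/kg = $9.29.

$9.29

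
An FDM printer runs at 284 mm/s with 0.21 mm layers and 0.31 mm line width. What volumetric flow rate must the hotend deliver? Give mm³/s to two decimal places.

A = 0.21 × 0.31, so 0.0651 mm².
Volumetric flow = 284 × 0.0651 = 18.49 mm³/s.

18.49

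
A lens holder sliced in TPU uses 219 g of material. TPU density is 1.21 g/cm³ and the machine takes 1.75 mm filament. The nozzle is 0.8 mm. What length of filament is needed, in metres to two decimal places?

75.25 m

Extruded volume: 219/1.21 = 180.9917 cm³ (180991.7 mm³).
A = π r² = π × 0.875² = 2.4053 mm².
L = V/A = 180991.7/2.4053 = 75247.04 mm → 75.25 m.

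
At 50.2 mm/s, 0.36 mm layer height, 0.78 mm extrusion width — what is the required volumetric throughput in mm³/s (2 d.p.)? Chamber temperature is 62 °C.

14.10

Bead cross-section = 0.36 × 0.78, so 0.2808 mm².
Volumetric flow = 50.2 × 0.2808 = 14.10 mm³/s.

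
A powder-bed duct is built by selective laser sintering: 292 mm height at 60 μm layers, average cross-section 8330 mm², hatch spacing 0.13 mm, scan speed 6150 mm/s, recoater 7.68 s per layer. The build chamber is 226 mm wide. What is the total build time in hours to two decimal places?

Layer count = ceil(292 / 0.06) = 4867.
Scan path per layer: 8330 / 0.13 → 64076.9 mm.
Scan time per layer: 64076.9 / 6150 → 10.419 s.
Time per layer = 10.419 + 7.68, so 18.099 s.
Build time = 4867 × 18.099 = 88087.833 s = 24.47 hours.

24.47 hours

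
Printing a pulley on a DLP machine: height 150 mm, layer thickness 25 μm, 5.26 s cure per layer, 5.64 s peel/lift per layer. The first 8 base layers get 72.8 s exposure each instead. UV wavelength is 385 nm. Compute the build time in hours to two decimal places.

Layers = ⌈150/0.025⌉ = 6000.
Base layers: 8 × (72.8 + 5.64) → 627.52 s.
Regular layers = 5992 × (5.26 + 5.64), so 65312.8 s.
Total = 627.52 + 65312.8 = 65940.32 s = 18.32 hours.

18.32 hours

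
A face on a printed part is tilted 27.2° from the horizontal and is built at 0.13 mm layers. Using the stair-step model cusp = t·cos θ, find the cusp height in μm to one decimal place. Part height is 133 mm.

cos(27.2°) = 0.8894, so cusp = 0.13 × 0.8894 = 0.115622 mm → 115.6 μm.

115.6 μm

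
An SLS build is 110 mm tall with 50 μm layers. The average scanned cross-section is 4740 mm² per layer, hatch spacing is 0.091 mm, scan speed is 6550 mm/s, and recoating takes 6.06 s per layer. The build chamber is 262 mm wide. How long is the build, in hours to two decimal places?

Layers = ⌈110/0.05⌉ = 2200.
Scan path per layer = 4740 / 0.091 = 52087.9 mm.
Scan time per layer = 52087.9 / 6550 = 7.9524 s.
Per-layer time = 7.9524 + 6.06, so 14.0124 s.
2200 layers × 14.0124 s/layer = 30827.28 s, i.e. 8.56 hours.

8.56 hours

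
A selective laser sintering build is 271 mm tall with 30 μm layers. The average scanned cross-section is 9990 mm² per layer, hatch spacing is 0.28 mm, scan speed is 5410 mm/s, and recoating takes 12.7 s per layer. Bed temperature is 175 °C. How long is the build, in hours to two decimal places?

Number of layers: 271 / 0.03 → 9034 (rounded up).
Hatch length per layer = 9990 / 0.28 = 35678.6 mm.
Laser time per layer = 35678.6 / 5410 = 6.5949 s.
Time per layer = 6.5949 + 12.7, so 19.2949 s.
Build time = 9034 × 19.2949 = 174310.1266 s = 48.42 hours.

48.42 hours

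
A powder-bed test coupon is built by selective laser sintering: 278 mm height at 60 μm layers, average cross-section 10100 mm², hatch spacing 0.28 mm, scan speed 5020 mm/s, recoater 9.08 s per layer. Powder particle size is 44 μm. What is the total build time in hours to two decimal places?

20.94 hours

Number of layers: 278 / 0.06 → 4634 (rounded up).
Hatch length per layer = 10100 / 0.28 = 36071.4 mm.
Laser time per layer = 36071.4 / 5020, so 7.1855 s.
Time per layer = 7.1855 + 9.08 = 16.2655 s.
4634 layers × 16.2655 s/layer = 75374.327 s, i.e. 20.94 hours.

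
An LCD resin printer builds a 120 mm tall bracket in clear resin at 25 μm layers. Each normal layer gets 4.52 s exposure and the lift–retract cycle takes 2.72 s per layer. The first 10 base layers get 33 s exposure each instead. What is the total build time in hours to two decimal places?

9.73 hours

Number of layers: 120 / 0.025 → 4800 (rounded up).
Bottom layers = 10 × (33 + 2.72), so 357.2 s.
Remaining layers = 4790 × (4.52 + 2.72) = 34679.6 s.
Total = 357.2 + 34679.6 = 35036.8 s = 9.73 hours.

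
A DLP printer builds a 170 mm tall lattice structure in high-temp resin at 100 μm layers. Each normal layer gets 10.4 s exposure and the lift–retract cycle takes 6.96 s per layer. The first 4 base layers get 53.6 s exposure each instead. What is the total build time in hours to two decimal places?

Number of layers: 170 / 0.1 → 1700 (rounded up).
Bottom layers = 4 × (53.6 + 6.96), so 242.24 s.
Normal layers = 1696 × (10.4 + 6.96), so 29442.56 s.
Sum: 242.24 + 29442.56 = 29684.8 s → 8.25 hours.

8.25 hours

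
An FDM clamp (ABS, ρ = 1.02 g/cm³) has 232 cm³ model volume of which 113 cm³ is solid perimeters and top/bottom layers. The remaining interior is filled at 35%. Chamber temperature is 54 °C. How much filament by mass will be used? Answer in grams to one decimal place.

157.7 g

Volume inside the shell = 232 − 113, so 119 cm³.
Deposited infill = 0.35 × 119, so 41.65 cm³.
Deposited volume = 113 + 41.65, so 154.65 cm³.
Mass = 154.65 × 1.02, so 157.743 g.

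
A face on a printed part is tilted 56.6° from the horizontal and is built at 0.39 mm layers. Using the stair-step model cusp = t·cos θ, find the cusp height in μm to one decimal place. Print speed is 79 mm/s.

cos(56.6°) = 0.5505, so cusp = 0.39 × 0.5505 = 0.214695 mm → 214.7 μm.

214.7 μm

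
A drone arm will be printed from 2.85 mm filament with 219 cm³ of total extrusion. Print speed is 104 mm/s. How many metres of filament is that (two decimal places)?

34.33 m

Cross-section of 2.85 mm filament: π·(2.85/2)² = 6.3794 mm².
L = 219000 mm³ / 6.3794 mm² = 34329.25 mm, i.e. 34.33 m.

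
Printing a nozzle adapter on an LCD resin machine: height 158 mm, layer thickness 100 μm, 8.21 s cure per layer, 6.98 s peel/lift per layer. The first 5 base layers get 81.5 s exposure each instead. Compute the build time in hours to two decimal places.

6.77 hours

Layers = ⌈158/0.1⌉ = 1580.
Bottom layers: 5 × (81.5 + 6.98) → 442.4 s.
Normal layers = 1575 × (8.21 + 6.98), so 23924.25 s.
Sum: 442.4 + 23924.25 = 24366.65 s → 6.77 hours.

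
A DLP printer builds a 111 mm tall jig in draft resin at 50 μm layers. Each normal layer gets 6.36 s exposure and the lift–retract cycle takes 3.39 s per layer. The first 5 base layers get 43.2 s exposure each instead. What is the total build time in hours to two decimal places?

Layer count = ceil(111 / 0.05) = 2220.
Burn-in layers = 5 × (43.2 + 3.39), so 232.95 s.
Normal layers = 2215 × (6.36 + 3.39) = 21596.25 s.
Total = 232.95 + 21596.25 = 21829.2 s = 6.06 hours.

6.06 hours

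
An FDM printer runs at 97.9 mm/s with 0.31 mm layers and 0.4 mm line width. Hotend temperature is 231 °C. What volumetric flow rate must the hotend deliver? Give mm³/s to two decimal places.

12.14

Extrusion cross-section = 0.31 × 0.4 = 0.124 mm².
Volumetric flow = 97.9 × 0.124 = 12.14 mm³/s.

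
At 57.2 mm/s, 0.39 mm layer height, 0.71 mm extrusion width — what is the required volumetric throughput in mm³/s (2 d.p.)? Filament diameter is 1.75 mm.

15.84

A = 0.39 × 0.71 = 0.2769 mm².
Volumetric flow = 57.2 × 0.2769 = 15.84 mm³/s.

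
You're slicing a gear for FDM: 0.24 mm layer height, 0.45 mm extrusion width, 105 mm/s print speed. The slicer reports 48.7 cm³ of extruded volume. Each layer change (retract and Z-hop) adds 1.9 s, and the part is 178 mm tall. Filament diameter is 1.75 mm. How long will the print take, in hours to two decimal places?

Line area = 0.24 × 0.45 = 0.108 mm².
Path length: 48700 mm³ / 0.108 mm² → 450925.9 mm.
Extrusion time = 450925.9 / 105 = 4294.5 s.
Number of layers: 178 / 0.24 → 742 (rounded up).
Non-print overhead: 742 × 1.9 → 1409.8 s.
Total = 4294.5 + 1409.8 = 5704.3 s = 1.58 hours.

1.58 hours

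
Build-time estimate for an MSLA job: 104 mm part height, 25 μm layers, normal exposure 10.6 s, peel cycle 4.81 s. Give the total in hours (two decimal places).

Layers = ⌈104/0.025⌉ = 4160.
Cycle time = 10.6 + 4.81, so 15.41 s.
Total = 4160 × 15.41 = 64105.6 s = 17.81 hours.

17.81 hours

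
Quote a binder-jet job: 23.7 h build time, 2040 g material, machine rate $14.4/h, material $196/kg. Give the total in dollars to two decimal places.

Time charge = 14.4 × 23.7, so $341.28.
Material cost = 196 × 2040/1000 = $399.84.
Job cost: 341.28 + 399.84 = $741.12.

$741.12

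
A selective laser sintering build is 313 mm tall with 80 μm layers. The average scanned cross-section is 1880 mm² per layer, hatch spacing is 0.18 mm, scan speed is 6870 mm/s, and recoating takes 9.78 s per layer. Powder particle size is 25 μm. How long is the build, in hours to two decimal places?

12.28 hours

Number of layers: 313 / 0.08 → 3913 (rounded up).
Scan path per layer: 1880 / 0.18 → 10444.4 mm.
Scan time per layer = 10444.4 / 6870 = 1.5203 s.
Per-layer time: 1.5203 + 9.78 → 11.3003 s.
Total: 3913 × 11.3003 s = 44218.0739 s → 12.28 hours.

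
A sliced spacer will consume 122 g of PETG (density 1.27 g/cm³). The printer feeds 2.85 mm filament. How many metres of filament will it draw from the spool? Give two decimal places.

15.06 m

Extruded volume: 122/1.27 = 96.063 cm³ (96063 mm³).
A = π r² = π × 1.425² = 6.3794 mm².
L = V/A = 96063/6.3794 = 15058.31 mm → 15.06 m.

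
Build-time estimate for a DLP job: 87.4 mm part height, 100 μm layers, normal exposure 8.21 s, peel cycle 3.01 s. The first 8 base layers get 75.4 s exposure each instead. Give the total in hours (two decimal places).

Layer count = ceil(87.4 / 0.1) = 874.
Base layers: 8 × (75.4 + 3.01) → 627.28 s.
Regular layers: 866 × (8.21 + 3.01) → 9716.52 s.
Sum: 627.28 + 9716.52 = 10343.8 s → 2.87 hours.

2.87 hours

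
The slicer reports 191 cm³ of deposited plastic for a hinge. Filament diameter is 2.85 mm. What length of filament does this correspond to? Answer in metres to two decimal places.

29.94 m

Filament cross-section = π × (2.85/2)² = 6.3794 mm².
L = 191000 mm³ / 6.3794 mm² = 29940.12 mm, i.e. 29.94 m.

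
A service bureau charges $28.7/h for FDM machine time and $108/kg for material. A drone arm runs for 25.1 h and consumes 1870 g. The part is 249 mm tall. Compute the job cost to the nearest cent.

Time charge = 28.7 × 25.1, so $720.37.
Feedstock cost = 108 × 1870/1000, so $201.96.
Job cost: 720.37 + 201.96 = $922.33.

$922.33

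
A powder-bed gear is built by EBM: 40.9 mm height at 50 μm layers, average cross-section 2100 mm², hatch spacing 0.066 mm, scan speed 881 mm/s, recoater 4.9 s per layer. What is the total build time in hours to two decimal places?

Layer count = ceil(40.9 / 0.05) = 818.
Scan path per layer: 2100 / 0.066 → 31818.2 mm.
Beam time per layer = 31818.2 / 881, so 36.116 s.
Per-layer time: 36.116 + 4.9 → 41.016 s.
Total: 818 × 41.016 s = 33551.088 s → 9.32 hours.

9.32 hours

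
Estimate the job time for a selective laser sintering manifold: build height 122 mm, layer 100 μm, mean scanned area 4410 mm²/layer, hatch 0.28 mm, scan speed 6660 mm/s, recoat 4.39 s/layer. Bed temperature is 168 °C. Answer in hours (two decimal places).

Layer count = ceil(122 / 0.1) = 1220.
Per-layer scan distance = 4410 / 0.28, so 15750 mm.
Laser time per layer: 15750 / 6660 → 2.3649 s.
Time per layer: 2.3649 + 4.39 → 6.7549 s.
Total: 1220 × 6.7549 s = 8240.978 s → 2.29 hours.

2.29 hours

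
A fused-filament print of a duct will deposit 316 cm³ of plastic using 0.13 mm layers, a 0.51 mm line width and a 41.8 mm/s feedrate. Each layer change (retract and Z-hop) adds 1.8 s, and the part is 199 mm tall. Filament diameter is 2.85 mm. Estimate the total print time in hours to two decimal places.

32.44 hours

Extrusion cross-section: 0.13 × 0.51 → 0.0663 mm².
Path length: 316000 mm³ / 0.0663 mm² → 4766214.2 mm.
Extrusion time = 4766214.2 / 41.8, so 114024.3 s.
Layer count = ceil(199 / 0.13) = 1531.
Z-hop total: 1531 × 1.8 → 2755.8 s.
Total = 114024.3 + 2755.8 = 116780.1 s = 32.44 hours.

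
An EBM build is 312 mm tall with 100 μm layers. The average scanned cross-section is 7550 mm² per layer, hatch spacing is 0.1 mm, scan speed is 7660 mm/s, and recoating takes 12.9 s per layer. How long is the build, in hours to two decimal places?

Layers = ⌈312/0.1⌉ = 3120.
Per-layer scan distance: 7550 / 0.1 → 75500 mm.
Per-layer scan time = 75500 / 7660, so 9.8564 s.
Time per layer: 9.8564 + 12.9 → 22.7564 s.
Build time = 3120 × 22.7564 = 70999.968 s = 19.72 hours.

19.72 hours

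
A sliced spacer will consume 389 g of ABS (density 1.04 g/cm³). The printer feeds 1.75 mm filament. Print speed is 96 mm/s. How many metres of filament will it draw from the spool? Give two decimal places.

155.51 m

Volume = 389 g / 1.04 g·cm⁻³ = 374.0385 cm³ = 374038.5 mm³.
A = π r² = π × 0.875² = 2.4053 mm².
Length = 374038.5 / 2.4053 = 155505.97 mm = 155.51 m.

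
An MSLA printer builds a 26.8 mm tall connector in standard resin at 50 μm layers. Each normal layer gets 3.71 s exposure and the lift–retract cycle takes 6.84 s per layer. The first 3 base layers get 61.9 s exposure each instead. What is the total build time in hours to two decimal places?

Layers = ⌈26.8/0.05⌉ = 536.
Bottom layers = 3 × (61.9 + 6.84) = 206.22 s.
Remaining layers = 533 × (3.71 + 6.84), so 5623.15 s.
Total = 206.22 + 5623.15 = 5829.37 s = 1.62 hours.

1.62 hours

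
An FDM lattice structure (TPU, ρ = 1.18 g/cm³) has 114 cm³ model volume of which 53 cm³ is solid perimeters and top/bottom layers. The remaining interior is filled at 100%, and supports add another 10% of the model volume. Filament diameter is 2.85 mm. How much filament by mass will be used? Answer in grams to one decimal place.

148.0 g

Infill region = 114 − 53 = 61 cm³.
Infill deposited = 1.00 × 61 = 61 cm³.
Support = 0.10 × 114, so 11.4 cm³.
Deposited volume: 53 + 61 + 11.4 → 125.4 cm³.
Mass = 125.4 × 1.18 = 147.972 g.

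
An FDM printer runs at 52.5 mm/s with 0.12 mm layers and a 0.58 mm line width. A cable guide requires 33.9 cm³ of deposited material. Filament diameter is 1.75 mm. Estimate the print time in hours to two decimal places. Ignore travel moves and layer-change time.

Extrusion cross-section: 0.12 × 0.58 → 0.0696 mm².
Total extruded path = 33900/0.0696 = 487069 mm.
Time extruding = 487069 / 52.5, so 9277.5 s.
9277.5 s = 2.58 hours.

2.58 hours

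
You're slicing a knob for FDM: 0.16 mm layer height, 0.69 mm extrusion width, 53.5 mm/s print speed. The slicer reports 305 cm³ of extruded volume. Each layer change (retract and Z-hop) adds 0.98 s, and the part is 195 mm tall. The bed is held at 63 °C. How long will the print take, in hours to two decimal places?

Bead cross-section: 0.16 × 0.69 → 0.1104 mm².
Path length: 305000 mm³ / 0.1104 mm² → 2762681.2 mm.
Extrusion time = 2762681.2 / 53.5, so 51638.9 s.
Layer count = ceil(195 / 0.16) = 1219.
Layer-change overhead = 1219 × 0.98, so 1194.62 s.
Total = 51638.9 + 1194.62 = 52833.52 s = 14.68 hours.

14.68 hours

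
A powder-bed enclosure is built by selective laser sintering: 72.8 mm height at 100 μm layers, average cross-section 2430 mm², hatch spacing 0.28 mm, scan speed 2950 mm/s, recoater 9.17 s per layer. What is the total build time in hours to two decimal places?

Number of layers: 72.8 / 0.1 → 728 (rounded up).
Hatch length per layer: 2430 / 0.28 → 8678.6 mm.
Laser time per layer = 8678.6 / 2950 = 2.9419 s.
Time per layer = 2.9419 + 9.17, so 12.1119 s.
Total: 728 × 12.1119 s = 8817.4632 s → 2.45 hours.

2.45 hours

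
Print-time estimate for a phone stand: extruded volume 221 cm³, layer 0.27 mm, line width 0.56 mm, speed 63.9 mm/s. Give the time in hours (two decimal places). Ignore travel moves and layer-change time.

Line area = 0.27 × 0.56 = 0.1512 mm².
Toolpath length = 221 cm³ / 0.1512 mm² = 221000 / 0.1512 = 1461640.2 mm.
Time extruding = 1461640.2 / 63.9 = 22873.9 s.
Converting: 22873.9 s = 6.35 hours.

6.35 hours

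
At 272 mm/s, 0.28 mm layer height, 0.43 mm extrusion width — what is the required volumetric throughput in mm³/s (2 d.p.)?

32.75

Extrusion cross-section = 0.28 × 0.43 = 0.1204 mm².
Q = v·A = 272 × 0.1204 = 32.75 mm³/s.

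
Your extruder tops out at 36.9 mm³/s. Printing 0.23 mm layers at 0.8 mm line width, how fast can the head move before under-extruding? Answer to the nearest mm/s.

Bead cross-section = 0.23 × 0.8, so 0.184 mm².
v_max = Q/A = 36.9/0.184 = 200.54 mm/s → 201 mm/s.

201 mm/s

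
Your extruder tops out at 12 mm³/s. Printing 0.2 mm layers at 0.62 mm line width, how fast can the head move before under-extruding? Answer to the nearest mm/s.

97 mm/s

Bead cross-section: 0.2 × 0.62 → 0.124 mm².
v_max = Q/A = 12/0.124 = 96.77 mm/s → 97 mm/s.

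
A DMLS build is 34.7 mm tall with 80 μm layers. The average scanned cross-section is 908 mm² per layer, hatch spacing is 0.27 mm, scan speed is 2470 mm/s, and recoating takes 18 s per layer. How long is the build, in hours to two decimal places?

2.33 hours

Layers = ⌈34.7/0.08⌉ = 434.
Hatch length per layer: 908 / 0.27 → 3363 mm.
Scan time per layer = 3363 / 2470 = 1.3615 s.
Layer cycle = 1.3615 + 18 = 19.3615 s.
434 layers × 19.3615 s/layer = 8402.891 s, i.e. 2.33 hours.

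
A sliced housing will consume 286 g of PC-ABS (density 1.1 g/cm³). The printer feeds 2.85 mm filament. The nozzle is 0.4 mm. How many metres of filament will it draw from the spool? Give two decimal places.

Volume = 286 g / 1.1 g·cm⁻³ = 260 cm³ = 260000 mm³.
Cross-section of 2.85 mm filament: π·(2.85/2)² = 6.3794 mm².
L = V/A = 260000/6.3794 = 40756.18 mm → 40.76 m.

40.76 m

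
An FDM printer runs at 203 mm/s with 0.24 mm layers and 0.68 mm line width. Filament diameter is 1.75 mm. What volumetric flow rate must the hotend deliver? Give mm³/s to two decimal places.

33.13

Bead cross-section = 0.24 × 0.68, so 0.1632 mm².
Q = v·A = 203 × 0.1632 = 33.13 mm³/s.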